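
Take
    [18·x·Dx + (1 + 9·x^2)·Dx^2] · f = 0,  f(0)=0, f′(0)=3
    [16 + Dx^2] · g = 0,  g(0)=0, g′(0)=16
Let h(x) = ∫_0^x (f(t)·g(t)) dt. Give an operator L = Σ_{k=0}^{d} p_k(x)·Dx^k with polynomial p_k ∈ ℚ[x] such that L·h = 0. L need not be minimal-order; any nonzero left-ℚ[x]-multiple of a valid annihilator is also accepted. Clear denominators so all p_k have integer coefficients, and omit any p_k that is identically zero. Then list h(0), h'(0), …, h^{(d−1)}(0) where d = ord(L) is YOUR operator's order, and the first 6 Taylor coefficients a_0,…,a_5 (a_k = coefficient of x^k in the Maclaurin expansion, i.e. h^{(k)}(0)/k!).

L = (20800 + 494784·x^2 + 2923776·x^4 + 11943936·x^6 + 26873856·x^8)·Dx + (19584·x + 342144·x^3 + 2239488·x^5 + 6718464·x^7)·Dx^2 + (1700 + 42732·x^2 + 318816·x^4 + 1492992·x^6 + 3359232·x^8)·Dx^3 + (1224·x + 21384·x^3 + 139968·x^5 + 419904·x^7)·Dx^4 + (25 + 738·x^2 + 8505·x^4 + 46656·x^6 + 104976·x^8)·Dx^5  (order 5).
h: a_k = 0, 0, 0, 16, 0, -272/5, …
ICs: h(0) = 0, h′(0) = 0, h′′(0) = 0, h′′′(0) = 96, h′′′′(0) = 0.

f: a_k = 0, 3, 0, -9, 0, 243/5, …
g: a_k = 0, 16, 0, -128/3, 0, 512/15, …
L₀ := L_f ⊗_s L_g (sym. prod.), ord ≤ 4.
∫: right-multiply L₀ by Dx.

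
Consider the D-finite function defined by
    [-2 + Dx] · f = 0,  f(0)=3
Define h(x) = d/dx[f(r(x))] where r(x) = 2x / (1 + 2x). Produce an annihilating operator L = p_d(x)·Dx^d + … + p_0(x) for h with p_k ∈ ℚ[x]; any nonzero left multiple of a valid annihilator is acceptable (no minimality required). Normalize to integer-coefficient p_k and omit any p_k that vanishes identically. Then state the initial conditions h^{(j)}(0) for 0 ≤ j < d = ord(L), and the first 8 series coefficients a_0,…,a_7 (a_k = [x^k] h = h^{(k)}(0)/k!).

L = -8·x + (-1 - 4·x - 4·x^2)·Dx  (order 1).
h: a_k = 12, 0, -48, 128, -192, 512/5, 1280/3, -65536/35, …
ICs: h(0) = 12.

f: a_k = 3, 6, 6, 4, 2, 4/5, 4/15, 8/105, …
L₀ from L_f via x↦r, Dx↦r'^{-1}Dx.
h₀' ⇒ L via d/dx closure of L₀.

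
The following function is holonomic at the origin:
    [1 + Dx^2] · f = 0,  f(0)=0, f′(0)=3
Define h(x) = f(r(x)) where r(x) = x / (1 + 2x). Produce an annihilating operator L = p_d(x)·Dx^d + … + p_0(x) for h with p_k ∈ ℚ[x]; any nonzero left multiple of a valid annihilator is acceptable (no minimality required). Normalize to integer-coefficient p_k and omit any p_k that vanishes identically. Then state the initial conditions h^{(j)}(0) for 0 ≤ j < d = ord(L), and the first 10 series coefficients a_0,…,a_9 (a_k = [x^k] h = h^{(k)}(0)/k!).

L = 1 + (4 + 24·x + 48·x^2 + 32·x^3)·Dx + (1 + 8·x + 24·x^2 + 32·x^3 + 16·x^4)·Dx^2  (order 2).
h: a_k = 0, 3, -6, 23/2, -21, 1441/40, -225/4, 123479/1680, -6599/120, -12104063/120960, …
ICs: h(0) = 0, h′(0) = 3.

f: a_k = 0, 3, 0, -1/2, 0, 1/40, 0, -1/1680, 0, 1/120960, …
h₀=f(r): pull back L_f along r ⇒ L₀.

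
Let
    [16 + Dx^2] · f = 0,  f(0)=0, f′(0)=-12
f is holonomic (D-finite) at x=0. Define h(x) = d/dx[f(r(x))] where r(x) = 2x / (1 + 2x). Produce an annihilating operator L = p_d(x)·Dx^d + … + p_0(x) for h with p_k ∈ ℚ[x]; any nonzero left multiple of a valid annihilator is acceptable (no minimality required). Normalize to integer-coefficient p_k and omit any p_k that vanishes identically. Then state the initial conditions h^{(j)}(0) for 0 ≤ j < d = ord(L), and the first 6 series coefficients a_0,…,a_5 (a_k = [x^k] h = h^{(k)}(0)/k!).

f: a_k = 0, -12, 0, 32, 0, -128/5, …
Substitute x→r, Dx→(1/r')Dx; clear ⇒ L₀.
h=h₀': d/dx-closure on L₀ ⇒ L.
L = (88 + 96·x + 96·x^2) + (12 + 72·x + 144·x^2 + 96·x^3)·Dx + (1 + 8·x + 24·x^2 + 32·x^3 + 16·x^4)·Dx^2  (order 2).
h: a_k = -24, 96, 480, -5376, 24704, -69120, …
ICs: h(0) = -24, h′(0) = 96.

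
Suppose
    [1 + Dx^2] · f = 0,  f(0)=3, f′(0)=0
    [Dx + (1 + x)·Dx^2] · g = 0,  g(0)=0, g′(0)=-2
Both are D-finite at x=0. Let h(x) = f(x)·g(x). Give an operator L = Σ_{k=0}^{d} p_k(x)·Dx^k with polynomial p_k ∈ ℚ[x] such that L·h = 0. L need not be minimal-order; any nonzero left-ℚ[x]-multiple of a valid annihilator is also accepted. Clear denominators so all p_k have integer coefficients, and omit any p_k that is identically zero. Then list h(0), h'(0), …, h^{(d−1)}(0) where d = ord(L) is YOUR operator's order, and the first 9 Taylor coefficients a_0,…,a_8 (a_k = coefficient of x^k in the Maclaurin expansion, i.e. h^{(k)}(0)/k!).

f: a_k = 3, 0, -3/2, 0, 1/8, 0, -1/240, 0, 1/13440, …
g: a_k = 0, -2, 1, -2/3, 1/2, -2/5, 1/3, -2/7, 1/4, …
h₀=f·g: eliminate ⇒ L₀, order ≤ 2·2.
L = (-3 + 6·x + 19·x^2 + 16·x^3 + 4·x^4) + (4 + 20·x + 24·x^2 + 8·x^3)·Dx + (20·x + 42·x^2 + 32·x^3 + 8·x^4)·Dx^2 + (4 + 20·x + 24·x^2 + 8·x^3)·Dx^3 + (3 + 14·x + 23·x^2 + 16·x^3 + 4·x^4)·Dx^4  (order 4).
h: a_k = 0, -6, 3, 1, 0, -9/20, 3/8, -93/280, 37/120, …
ICs: h(0) = 0, h′(0) = -6, h′′(0) = 6, h′′′(0) = 6.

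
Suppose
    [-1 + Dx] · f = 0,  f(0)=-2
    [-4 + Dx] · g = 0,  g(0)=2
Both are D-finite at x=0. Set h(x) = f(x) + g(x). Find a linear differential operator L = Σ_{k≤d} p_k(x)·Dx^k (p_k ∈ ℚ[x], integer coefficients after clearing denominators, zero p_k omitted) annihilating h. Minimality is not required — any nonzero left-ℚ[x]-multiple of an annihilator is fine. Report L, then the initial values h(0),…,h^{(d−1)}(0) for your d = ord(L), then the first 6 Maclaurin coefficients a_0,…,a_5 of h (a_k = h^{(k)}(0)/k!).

f: a_k = -2, -2, -1, -1/3, -1/12, -1/60, …
g: a_k = 2, 8, 16, 64/3, 64/3, 256/15, …
L₀ := lclm(L_f,L_g); ord L₀ ≤ 1+1.
L = 4 - 5·Dx + Dx^2  (order 2).
h: a_k = 0, 6, 15, 21, 85/4, 341/20, …
ICs: h(0) = 0, h′(0) = 6.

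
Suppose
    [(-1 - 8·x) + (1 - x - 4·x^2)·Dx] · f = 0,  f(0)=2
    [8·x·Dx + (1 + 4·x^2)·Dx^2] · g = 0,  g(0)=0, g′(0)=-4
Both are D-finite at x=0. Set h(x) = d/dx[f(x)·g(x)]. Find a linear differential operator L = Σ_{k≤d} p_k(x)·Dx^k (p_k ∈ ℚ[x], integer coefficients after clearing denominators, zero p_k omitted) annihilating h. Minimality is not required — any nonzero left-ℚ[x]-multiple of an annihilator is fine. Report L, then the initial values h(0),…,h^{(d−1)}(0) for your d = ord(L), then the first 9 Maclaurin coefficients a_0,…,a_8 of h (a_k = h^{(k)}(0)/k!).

L = (14 + 408·x^2 + 384·x^3 + 2304·x^4) + (4 + 34·x + 48·x^2 + 280·x^3 + 384·x^4 + 1536·x^5)·Dx + (-1 - 11·x^2 + 16·x^3 + 20·x^4 + 64·x^5 + 192·x^6)·Dx^2  (order 2).
h: a_k = -8, -16, -88, -736/3, -3064/3, -13488/5, -25064/3, -2513216/105, -2517976/35, …
ICs: h(0) = -8, h′(0) = -16.

f: a_k = 2, 2, 10, 18, 58, 130, 362, 882, 2330, …
g: a_k = 0, -4, 0, 16/3, 0, -64/5, 0, 256/7, 0, …
Product ⇒ symmetric product L₀, ord ≤ 2.
h₀' ⇒ L via d/dx closure of L₀.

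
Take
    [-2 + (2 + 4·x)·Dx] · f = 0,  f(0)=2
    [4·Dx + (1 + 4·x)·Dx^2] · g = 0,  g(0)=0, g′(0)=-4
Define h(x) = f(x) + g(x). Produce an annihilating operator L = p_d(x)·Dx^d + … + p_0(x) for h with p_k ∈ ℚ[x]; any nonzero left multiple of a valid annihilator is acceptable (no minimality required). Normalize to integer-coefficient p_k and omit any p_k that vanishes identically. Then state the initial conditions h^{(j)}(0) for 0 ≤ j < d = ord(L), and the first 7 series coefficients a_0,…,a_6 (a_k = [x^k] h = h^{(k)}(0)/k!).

L = (20 + 16·x)·Dx + (29 + 104·x + 80·x^2)·Dx^2 + (3 + 22·x + 48·x^2 + 32·x^3)·Dx^3  (order 3).
h: a_k = 2, -2, 7, -61/3, 251/4, -4061/20, 16321/24, …
ICs: h(0) = 2, h′(0) = -2, h′′(0) = 14.

f: a_k = 2, 2, -1, 1, -5/4, 7/4, -21/8, …
g: a_k = 0, -4, 8, -64/3, 64, -1024/5, 2048/3, …
L₀ := lclm(L_f,L_g); ord L₀ ≤ 1+2.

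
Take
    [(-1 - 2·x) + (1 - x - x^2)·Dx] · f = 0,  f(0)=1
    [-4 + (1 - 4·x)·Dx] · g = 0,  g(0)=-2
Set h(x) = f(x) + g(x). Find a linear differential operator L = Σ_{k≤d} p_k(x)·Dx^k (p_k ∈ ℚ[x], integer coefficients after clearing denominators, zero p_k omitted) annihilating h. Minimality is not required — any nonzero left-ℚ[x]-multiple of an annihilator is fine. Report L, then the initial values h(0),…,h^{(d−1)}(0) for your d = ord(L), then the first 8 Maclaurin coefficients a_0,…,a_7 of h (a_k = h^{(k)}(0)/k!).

f: a_k = 1, 1, 2, 3, 5, 8, 13, 21, …
g: a_k = -2, -8, -32, -128, -512, -2048, -8192, -32768, …
Sum ⇒ L₀ = lclm(L_f,L_g) in ℚ(x)⟨Dx⟩.
L = (-16 - 72·x + 24·x^2 - 32·x^3) + (28 - 38·x - 54·x^2 + 16·x^3 - 64·x^4)·Dx + (-3 + 17·x - 23·x^2 + 14·x^3 - 4·x^4 - 16·x^5)·Dx^2  (order 2).
h: a_k = -1, -7, -30, -125, -507, -2040, -8179, -32747, …
ICs: h(0) = -1, h′(0) = -7.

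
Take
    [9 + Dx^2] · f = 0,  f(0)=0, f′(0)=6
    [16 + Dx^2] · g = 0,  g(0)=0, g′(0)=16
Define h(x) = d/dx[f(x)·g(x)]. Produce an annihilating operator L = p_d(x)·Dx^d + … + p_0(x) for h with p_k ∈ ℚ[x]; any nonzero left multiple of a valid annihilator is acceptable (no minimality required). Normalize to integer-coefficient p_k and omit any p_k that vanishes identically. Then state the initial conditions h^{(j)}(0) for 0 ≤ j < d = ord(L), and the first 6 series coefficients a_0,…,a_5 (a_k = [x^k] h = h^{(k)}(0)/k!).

L = 49 + 50·Dx^2 + Dx^4  (order 4).
h: a_k = 0, 192, 0, -1600, 0, 19608/5, …
ICs: h(0) = 0, h′(0) = 192, h′′(0) = 0, h′′′(0) = -9600.

f: a_k = 0, 6, 0, -9, 0, 81/20, …
g: a_k = 0, 16, 0, -128/3, 0, 512/15, …
L₀ := L_f ⊗_s L_g (sym. prod.), ord ≤ 4.
h₀' ⇒ L via d/dx closure of L₀.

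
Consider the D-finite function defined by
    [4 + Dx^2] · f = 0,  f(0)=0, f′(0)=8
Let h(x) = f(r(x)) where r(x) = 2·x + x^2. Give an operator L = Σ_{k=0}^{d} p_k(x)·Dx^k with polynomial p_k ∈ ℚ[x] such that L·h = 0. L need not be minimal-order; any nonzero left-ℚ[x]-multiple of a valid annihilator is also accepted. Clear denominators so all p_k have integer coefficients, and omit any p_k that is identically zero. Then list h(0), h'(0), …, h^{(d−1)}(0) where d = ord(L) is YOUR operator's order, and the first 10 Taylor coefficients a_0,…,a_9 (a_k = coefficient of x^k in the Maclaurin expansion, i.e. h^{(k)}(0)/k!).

L = (16 + 48·x + 48·x^2 + 16·x^3) - Dx + (1 + x)·Dx^2  (order 2).
h: a_k = 0, 16, 8, -128/3, -64, 32/15, 80, 22784/315, -128/45, -155104/2835, …
ICs: h(0) = 0, h′(0) = 16.

f: a_k = 0, 8, 0, -16/3, 0, 16/15, 0, -32/315, 0, 16/2835, …
Substitute x→r, Dx→(1/r')Dx; clear ⇒ L₀.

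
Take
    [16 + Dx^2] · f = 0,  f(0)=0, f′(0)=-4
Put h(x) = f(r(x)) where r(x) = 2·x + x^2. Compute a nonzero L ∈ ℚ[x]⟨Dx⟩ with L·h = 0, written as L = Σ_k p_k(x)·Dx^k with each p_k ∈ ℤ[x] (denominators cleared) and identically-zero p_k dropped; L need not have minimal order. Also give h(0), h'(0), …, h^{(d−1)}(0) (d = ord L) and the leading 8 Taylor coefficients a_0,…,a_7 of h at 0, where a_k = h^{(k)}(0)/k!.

f: a_k = 0, -4, 0, 32/3, 0, -128/15, 0, 1024/315, …
f∘r: x↦r, Dx↦Dx/r' in L_f ⇒ L₀.
L = (64 + 192·x + 192·x^2 + 64·x^3) - Dx + (1 + x)·Dx^2  (order 2).
h: a_k = 0, -8, -4, 256/3, 128, -3136/15, -672, -83968/315, …
ICs: h(0) = 0, h′(0) = -8.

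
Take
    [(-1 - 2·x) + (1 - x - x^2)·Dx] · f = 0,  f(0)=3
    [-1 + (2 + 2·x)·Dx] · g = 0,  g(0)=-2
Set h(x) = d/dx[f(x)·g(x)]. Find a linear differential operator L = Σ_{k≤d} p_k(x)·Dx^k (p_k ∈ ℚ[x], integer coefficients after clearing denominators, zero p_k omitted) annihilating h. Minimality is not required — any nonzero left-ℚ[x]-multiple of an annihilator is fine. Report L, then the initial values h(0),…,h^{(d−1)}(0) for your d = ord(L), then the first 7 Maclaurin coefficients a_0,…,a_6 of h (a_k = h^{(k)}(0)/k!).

f: a_k = 3, 3, 6, 9, 15, 24, 39, …
g: a_k = -2, -1, 1/4, -1/8, 5/64, -7/128, 21/512, …
f·g: L₀ = L_f ⊗_s L_g, ord ≤ 1·1.
Differentiate: ansatz ord ≤ ord L₀ ⇒ L.
L = (19 + 66·x + 81·x^2 + 50·x^3 + 15·x^4) + (-6 - 10·x + 6·x^2 + 26·x^3 + 22·x^4 + 6·x^5)·Dx  (order 1).
h: a_k = -9, -57/2, -567/8, -2409/16, -39315/128, -151983/256, -1150275/1024, …
ICs: h(0) = -9.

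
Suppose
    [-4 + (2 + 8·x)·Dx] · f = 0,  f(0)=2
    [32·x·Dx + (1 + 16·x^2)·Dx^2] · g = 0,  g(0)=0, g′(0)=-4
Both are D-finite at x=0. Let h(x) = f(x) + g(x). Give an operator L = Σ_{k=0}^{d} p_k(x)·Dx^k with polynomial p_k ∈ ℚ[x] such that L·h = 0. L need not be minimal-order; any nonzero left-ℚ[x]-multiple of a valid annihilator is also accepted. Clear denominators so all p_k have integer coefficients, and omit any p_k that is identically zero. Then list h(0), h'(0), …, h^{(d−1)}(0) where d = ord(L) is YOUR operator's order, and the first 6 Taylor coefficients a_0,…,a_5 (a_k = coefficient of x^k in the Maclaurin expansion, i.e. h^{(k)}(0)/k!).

L = (-32 - 320·x + 1536·x^2 + 3072·x^3)·Dx + (-22 - 128·x + 320·x^2 + 6144·x^3 + 10752·x^4)·Dx^2 + (-1 + 12·x + 96·x^2 + 384·x^3 + 1792·x^4 + 3072·x^5)·Dx^3  (order 3).
h: a_k = 2, 0, -4, 88/3, -20, -744/5, …
ICs: h(0) = 2, h′(0) = 0, h′′(0) = -8.

f: a_k = 2, 4, -4, 8, -20, 56, …
g: a_k = 0, -4, 0, 64/3, 0, -1024/5, …
Sum ⇒ L₀ = lclm(L_f,L_g) in ℚ(x)⟨Dx⟩.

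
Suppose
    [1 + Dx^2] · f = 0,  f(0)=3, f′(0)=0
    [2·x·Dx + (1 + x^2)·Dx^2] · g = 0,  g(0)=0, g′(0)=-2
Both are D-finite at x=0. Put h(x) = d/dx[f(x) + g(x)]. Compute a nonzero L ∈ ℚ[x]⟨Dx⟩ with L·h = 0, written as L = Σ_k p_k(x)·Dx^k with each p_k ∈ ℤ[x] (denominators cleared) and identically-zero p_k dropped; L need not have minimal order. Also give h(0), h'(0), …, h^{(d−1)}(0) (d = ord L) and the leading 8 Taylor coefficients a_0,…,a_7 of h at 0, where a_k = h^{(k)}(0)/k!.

L = (-22·x + 28·x^3 + 2·x^5) + (-1 + 7·x^2 + 9·x^4 + x^6)·Dx + (-22·x + 28·x^3 + 2·x^5)·Dx^2 + (-1 + 7·x^2 + 9·x^4 + x^6)·Dx^3  (order 3).
h: a_k = -2, -3, 2, 1/2, -2, -1/40, 2, 1/1680, …
ICs: h(0) = -2, h′(0) = -3, h′′(0) = 4.

f: a_k = 3, 0, -3/2, 0, 1/8, 0, -1/240, 0, …
g: a_k = 0, -2, 0, 2/3, 0, -2/5, 0, 2/7, …
f+g: L₀ = lclm(L_f,L_g), ord ≤ 2+2.
h₀' ⇒ L via d/dx closure of L₀.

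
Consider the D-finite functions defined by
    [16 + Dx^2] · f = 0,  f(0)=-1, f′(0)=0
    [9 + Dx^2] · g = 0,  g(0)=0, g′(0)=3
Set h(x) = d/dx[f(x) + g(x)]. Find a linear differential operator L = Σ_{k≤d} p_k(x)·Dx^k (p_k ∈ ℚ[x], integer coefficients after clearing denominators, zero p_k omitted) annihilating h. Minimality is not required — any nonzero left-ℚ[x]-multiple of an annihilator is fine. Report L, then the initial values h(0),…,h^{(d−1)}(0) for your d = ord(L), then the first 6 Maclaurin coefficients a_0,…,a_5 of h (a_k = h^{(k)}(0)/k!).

f: a_k = -1, 0, 8, 0, -32/3, 0, …
g: a_k = 0, 3, 0, -9/2, 0, 81/40, …
f+g: L₀ = lclm(L_f,L_g), ord ≤ 2+2.
Derive L from L₀ (diff closure).
L = 144 + 25·Dx^2 + Dx^4  (order 4).
h: a_k = 3, 16, -27/2, -128/3, 81/8, 512/15, …
ICs: h(0) = 3, h′(0) = 16, h′′(0) = -27, h′′′(0) = -256.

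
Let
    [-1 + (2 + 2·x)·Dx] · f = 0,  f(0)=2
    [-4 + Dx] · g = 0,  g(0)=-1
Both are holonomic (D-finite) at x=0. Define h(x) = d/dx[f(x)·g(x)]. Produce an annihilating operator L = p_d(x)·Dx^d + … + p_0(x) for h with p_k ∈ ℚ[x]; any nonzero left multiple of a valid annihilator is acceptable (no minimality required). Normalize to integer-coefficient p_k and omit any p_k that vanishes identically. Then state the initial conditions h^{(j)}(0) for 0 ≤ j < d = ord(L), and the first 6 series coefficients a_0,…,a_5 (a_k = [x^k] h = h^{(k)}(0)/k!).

f: a_k = 2, 1, -1/4, 1/8, -5/64, 7/128, …
g: a_k = -1, -4, -8, -32/3, -32/3, -128/15, …
Sym-product of L_f,L_g gives L₀ (≤ ord 1).
h₀' ⇒ L via d/dx closure of L₀.
L = (79 + 144·x + 64·x^2) + (-18 - 34·x - 16·x^2)·Dx  (order 1).
h: a_k = -9, -79/2, -683/8, -1947/16, -49553/384, -417727/3840, …
ICs: h(0) = -9.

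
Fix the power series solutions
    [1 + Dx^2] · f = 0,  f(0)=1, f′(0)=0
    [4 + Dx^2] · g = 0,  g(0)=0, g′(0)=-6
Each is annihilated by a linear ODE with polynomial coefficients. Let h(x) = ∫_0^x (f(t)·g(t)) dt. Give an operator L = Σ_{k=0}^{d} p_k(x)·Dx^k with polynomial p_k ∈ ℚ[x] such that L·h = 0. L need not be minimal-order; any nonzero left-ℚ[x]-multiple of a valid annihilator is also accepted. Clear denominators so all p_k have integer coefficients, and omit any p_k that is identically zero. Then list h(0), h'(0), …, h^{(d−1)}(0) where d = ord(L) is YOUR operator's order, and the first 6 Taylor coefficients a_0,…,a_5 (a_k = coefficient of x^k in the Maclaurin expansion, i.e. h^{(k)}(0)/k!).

L = 9·Dx + 10·Dx^3 + Dx^5  (order 5).
h: a_k = 0, 0, -3, 0, 7/4, 0, …
ICs: h(0) = 0, h′(0) = 0, h′′(0) = -6, h′′′(0) = 0, h′′′′(0) = 42.

f: a_k = 1, 0, -1/2, 0, 1/24, 0, …
g: a_k = 0, -6, 0, 4, 0, -4/5, …
h₀=f·g: eliminate ⇒ L₀, order ≤ 2·2.
h=∫₀ˣh₀: take L = L₀·Dx.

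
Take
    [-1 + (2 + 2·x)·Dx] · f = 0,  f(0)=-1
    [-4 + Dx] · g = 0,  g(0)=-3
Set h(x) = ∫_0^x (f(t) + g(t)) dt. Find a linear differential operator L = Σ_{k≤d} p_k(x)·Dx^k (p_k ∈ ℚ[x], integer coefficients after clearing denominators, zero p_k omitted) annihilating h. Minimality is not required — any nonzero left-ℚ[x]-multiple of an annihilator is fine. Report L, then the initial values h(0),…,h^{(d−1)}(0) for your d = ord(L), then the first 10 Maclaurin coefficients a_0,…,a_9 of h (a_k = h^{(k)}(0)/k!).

f: a_k = -1, -1/2, 1/8, -1/16, 5/128, -7/256, 21/1024, -33/2048, 429/32768, -715/65536, …
g: a_k = -3, -12, -24, -32, -32, -128/5, -256/15, -1024/105, -512/105, -2048/945, …
f+g: L₀ = lclm(L_f,L_g), ord ≤ 1+1.
Integrate: L := L₀·Dx.
L = (36 + 32·x)·Dx + (-65 - 128·x - 64·x^2)·Dx^2 + (14 + 30·x + 16·x^2)·Dx^3  (order 3).
h: a_k = 0, -4, -25/4, -191/24, -513/64, -4091/640, -32803/7680, -261829/107520, -2100617/1720320, -16732171/30965760, …
ICs: h(0) = 0, h′(0) = -4, h′′(0) = -25/2.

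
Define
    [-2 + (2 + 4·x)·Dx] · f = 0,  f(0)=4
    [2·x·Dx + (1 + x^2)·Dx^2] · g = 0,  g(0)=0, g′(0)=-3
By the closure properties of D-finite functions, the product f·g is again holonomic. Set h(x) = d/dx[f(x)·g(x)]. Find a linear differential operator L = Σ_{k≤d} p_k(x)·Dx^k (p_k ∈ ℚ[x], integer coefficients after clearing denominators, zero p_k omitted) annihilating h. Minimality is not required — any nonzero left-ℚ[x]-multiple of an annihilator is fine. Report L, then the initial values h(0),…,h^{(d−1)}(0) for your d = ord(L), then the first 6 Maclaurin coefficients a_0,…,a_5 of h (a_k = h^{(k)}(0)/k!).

f: a_k = 4, 4, -2, 2, -5/2, 7/2, …
g: a_k = 0, -3, 0, 1, 0, -3/5, …
L₀ := L_f ⊗_s L_g (sym. prod.), ord ≤ 2.
Differentiate: ansatz ord ≤ ord L₀ ⇒ L.
L = (-1 + 20·x + 20·x^2 - 12·x^3 - 3·x^4) + (8 + 30·x + 54·x^2 + 34·x^3 - 42·x^4 - 12·x^5)·Dx + (3 + 10·x + 6·x^2 - 2·x^3 - x^4 - 12·x^5 - 4·x^6)·Dx^2  (order 2).
h: a_k = -12, -24, 30, -8, 31/2, -327/5, …
ICs: h(0) = -12, h′(0) = -24.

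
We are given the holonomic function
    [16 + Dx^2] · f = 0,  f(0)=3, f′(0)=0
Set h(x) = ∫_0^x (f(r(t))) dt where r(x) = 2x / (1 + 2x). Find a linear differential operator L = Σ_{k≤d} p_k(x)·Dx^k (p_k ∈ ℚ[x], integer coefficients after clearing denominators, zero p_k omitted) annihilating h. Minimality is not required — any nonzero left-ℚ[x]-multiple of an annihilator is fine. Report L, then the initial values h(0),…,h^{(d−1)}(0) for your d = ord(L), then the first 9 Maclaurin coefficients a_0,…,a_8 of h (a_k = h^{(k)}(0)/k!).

f: a_k = 3, 0, -24, 0, 32, 0, -256/15, 0, 512/105, …
h₀=f(r): pull back L_f along r ⇒ L₀.
h=∫₀ˣh₀: take L = L₀·Dx.
L = 64·Dx + (4 + 24·x + 48·x^2 + 32·x^3)·Dx^2 + (1 + 8·x + 24·x^2 + 32·x^3 + 16·x^4)·Dx^3  (order 3).
h: a_k = 0, 3, 0, -32, 96, -128, -512/3, 25088/15, -31488/5, …
ICs: h(0) = 0, h′(0) = 3, h′′(0) = 0.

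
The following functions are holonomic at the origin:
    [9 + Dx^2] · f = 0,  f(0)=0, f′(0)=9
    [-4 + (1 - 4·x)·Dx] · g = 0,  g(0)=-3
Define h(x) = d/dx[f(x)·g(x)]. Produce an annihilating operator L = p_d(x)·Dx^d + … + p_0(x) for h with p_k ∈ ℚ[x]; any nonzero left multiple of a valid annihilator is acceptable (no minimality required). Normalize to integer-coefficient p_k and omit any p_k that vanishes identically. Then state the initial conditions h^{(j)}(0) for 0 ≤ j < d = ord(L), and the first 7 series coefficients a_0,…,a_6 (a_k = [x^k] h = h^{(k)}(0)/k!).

L = (-23 - 72·x + 144·x^2) + (-8 + 32·x)·Dx + (1 - 8·x + 16·x^2)·Dx^2  (order 2).
h: a_k = -27, -216, -2349/2, -6264, -251289/8, -753867/5, -56286549/80, …
ICs: h(0) = -27, h′(0) = -216.

f: a_k = 0, 9, 0, -27/2, 0, 243/40, 0, …
g: a_k = -3, -12, -48, -192, -768, -3072, -12288, …
Sym-product of L_f,L_g gives L₀ (≤ ord 2).
Derive L from L₀ (diff closure).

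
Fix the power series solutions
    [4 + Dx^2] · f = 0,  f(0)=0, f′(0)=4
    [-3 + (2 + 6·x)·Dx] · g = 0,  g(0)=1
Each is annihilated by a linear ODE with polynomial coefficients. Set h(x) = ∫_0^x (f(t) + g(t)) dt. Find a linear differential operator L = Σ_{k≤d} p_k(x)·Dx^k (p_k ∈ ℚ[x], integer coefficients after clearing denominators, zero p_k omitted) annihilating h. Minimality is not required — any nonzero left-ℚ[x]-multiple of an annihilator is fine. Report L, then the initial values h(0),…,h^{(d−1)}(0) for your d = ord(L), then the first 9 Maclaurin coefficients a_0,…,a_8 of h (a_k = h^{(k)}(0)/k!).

f: a_k = 0, 4, 0, -8/3, 0, 8/15, 0, -16/315, 0, …
g: a_k = 1, 3/2, -9/8, 27/16, -405/128, 1701/256, -15309/1024, 72171/2048, -2814669/32768, …
f+g: L₀ = lclm(L_f,L_g), ord ≤ 2+1.
h=∫₀ˣh₀: take L = L₀·Dx.
L = (-516 - 1152·x - 1728·x^2)·Dx + (56 + 936·x + 3456·x^2 + 3456·x^3)·Dx^2 + (-129 - 288·x - 432·x^2)·Dx^3 + (14 + 234·x + 864·x^2 + 864·x^3)·Dx^4  (order 4).
h: a_k = 0, 1, 11/4, -3/8, -47/192, -81/128, 27563/23040, -2187/1024, 22701097/5160960, …
ICs: h(0) = 0, h′(0) = 1, h′′(0) = 11/2, h′′′(0) = -9/4.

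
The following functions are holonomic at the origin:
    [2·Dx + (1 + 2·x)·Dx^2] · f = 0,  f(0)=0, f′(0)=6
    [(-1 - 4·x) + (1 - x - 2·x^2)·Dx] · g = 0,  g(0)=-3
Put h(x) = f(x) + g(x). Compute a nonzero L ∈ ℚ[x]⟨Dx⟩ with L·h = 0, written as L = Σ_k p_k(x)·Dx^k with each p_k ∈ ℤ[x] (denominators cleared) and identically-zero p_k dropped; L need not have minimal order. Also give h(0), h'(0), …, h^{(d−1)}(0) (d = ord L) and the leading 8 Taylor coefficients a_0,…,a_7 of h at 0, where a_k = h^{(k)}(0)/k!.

L = (-54 - 228·x - 432·x^2 - 288·x^3 - 192·x^4)·Dx + (-11 - 124·x - 464·x^2 - 704·x^3 - 592·x^4 - 320·x^5)·Dx^2 + (4 + 19·x + 17·x^2 - 42·x^3 - 116·x^4 - 136·x^5 - 64·x^6)·Dx^3  (order 3).
h: a_k = -3, 3, -15, -7, -45, -219/5, -161, -1401/7, …
ICs: h(0) = -3, h′(0) = 3, h′′(0) = -30.

f: a_k = 0, 6, -6, 8, -12, 96/5, -32, 384/7, …
g: a_k = -3, -3, -9, -15, -33, -63, -129, -255, …
f+g: L₀ = lclm(L_f,L_g), ord ≤ 2+1.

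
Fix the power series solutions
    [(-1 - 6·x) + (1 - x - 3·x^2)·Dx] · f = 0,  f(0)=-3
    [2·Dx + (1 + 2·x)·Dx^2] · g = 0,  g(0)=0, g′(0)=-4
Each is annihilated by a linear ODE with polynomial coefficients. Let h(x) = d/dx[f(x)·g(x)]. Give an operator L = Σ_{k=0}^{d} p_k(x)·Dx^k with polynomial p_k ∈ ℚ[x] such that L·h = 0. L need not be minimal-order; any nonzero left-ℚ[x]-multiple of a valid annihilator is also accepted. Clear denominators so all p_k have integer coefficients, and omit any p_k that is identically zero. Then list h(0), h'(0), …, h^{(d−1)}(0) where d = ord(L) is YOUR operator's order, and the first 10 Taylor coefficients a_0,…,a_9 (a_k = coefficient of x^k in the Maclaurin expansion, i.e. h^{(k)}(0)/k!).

f: a_k = -3, -3, -12, -21, -57, -120, -291, -651, -1524, -3477, …
g: a_k = 0, -4, 4, -16/3, 8, -64/5, 64/3, -256/7, 64, -1024/9, …
f·g: L₀ = L_f ⊗_s L_g, ord ≤ 1·2.
Derive L from L₀ (diff closure).
L = (26 + 108·x + 162·x^2) + (2 + 28·x + 117·x^2 + 126·x^3)·Dx + (-1 - 4·x + 2·x^2 + 21·x^3 + 18·x^4)·Dx^2  (order 2).
h: a_k = 12, 0, 156, 112, 1112, 7272/5, 35676/5, 435264/35, 1560444/35, 270088/3, …
ICs: h(0) = 12, h′(0) = 0.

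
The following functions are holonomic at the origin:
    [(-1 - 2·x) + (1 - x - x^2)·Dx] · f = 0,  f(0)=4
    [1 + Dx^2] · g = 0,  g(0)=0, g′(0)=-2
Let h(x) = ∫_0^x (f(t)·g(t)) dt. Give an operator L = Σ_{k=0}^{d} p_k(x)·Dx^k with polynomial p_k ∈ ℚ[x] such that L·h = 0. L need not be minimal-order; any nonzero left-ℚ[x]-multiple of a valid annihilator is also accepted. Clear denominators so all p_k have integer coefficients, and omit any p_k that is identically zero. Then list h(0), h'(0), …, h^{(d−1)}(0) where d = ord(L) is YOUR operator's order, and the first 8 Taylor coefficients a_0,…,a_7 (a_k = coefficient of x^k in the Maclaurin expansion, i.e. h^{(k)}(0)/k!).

f: a_k = 4, 4, 8, 12, 20, 32, 52, 84, …
g: a_k = 0, -2, 0, 1/3, 0, -1/60, 0, 1/2520, …
f·g: L₀ = L_f ⊗_s L_g, ord ≤ 1·2.
∫: right-multiply L₀ by Dx.
L = (1 + x + x^2)·Dx + (2 + 4·x)·Dx^2 + (-1 + x + x^2)·Dx^3  (order 3).
h: a_k = 0, 0, -4, -8/3, -11/3, -68/15, -187/30, -901/105, …
ICs: h(0) = 0, h′(0) = 0, h′′(0) = -8.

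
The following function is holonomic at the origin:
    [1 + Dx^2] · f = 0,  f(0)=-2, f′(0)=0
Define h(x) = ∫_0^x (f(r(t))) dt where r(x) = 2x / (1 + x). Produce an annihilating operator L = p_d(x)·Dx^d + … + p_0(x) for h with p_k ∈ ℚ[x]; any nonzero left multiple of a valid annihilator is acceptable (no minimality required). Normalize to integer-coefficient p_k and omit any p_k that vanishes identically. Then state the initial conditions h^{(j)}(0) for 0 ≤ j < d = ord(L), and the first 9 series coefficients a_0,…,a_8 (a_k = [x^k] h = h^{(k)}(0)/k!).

f: a_k = -2, 0, 1, 0, -1/12, 0, 1/360, 0, -1/20160, …
Substitute x→r, Dx→(1/r')Dx; clear ⇒ L₀.
Integrate: L := L₀·Dx.
L = 4·Dx + (2 + 6·x + 6·x^2 + 2·x^3)·Dx^2 + (1 + 4·x + 6·x^2 + 4·x^3 + x^4)·Dx^3  (order 3).
h: a_k = 0, -2, 0, 4/3, -2, 32/15, -16/9, 44/45, 1/5, …
ICs: h(0) = 0, h′(0) = -2, h′′(0) = 0.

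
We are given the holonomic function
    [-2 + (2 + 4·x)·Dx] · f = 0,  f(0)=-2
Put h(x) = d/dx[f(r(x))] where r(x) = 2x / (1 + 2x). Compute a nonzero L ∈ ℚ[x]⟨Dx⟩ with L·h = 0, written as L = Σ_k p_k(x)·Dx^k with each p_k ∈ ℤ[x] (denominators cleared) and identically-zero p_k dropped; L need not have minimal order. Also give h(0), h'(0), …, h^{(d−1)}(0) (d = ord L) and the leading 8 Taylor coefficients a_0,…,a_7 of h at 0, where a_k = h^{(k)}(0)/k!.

f: a_k = -2, -2, 1, -1, 5/4, -7/4, 21/8, -33/8, …
h₀=f(r): pull back L_f along r ⇒ L₀.
h=h₀': d/dx-closure on L₀ ⇒ L.
L = (-6 - 24·x) + (-1 - 8·x - 12·x^2)·Dx  (order 1).
h: a_k = -4, 24, -120, 592, -3000, 15696, -84336, 462240, …
ICs: h(0) = -4.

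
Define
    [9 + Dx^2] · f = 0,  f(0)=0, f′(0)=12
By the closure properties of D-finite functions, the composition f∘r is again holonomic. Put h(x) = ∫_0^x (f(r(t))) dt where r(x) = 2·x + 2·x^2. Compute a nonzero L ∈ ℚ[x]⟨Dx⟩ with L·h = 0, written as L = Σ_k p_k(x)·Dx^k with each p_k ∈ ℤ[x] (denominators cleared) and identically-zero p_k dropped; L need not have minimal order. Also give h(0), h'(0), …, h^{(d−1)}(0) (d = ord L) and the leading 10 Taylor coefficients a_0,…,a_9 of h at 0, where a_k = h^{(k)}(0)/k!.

L = (36 + 216·x + 432·x^2 + 288·x^3)·Dx - 2·Dx^2 + (1 + 2·x)·Dx^3  (order 3).
h: a_k = 0, 0, 12, 8, -36, -432/5, -144/5, 1152/7, 10368/35, 576/5, …
ICs: h(0) = 0, h′(0) = 0, h′′(0) = 24.

f: a_k = 0, 12, 0, -18, 0, 81/10, 0, -243/140, 0, 243/1120, …
Substitute x→r, Dx→(1/r')Dx; clear ⇒ L₀.
h=∫h₀ ⇒ L = L₀·Dx.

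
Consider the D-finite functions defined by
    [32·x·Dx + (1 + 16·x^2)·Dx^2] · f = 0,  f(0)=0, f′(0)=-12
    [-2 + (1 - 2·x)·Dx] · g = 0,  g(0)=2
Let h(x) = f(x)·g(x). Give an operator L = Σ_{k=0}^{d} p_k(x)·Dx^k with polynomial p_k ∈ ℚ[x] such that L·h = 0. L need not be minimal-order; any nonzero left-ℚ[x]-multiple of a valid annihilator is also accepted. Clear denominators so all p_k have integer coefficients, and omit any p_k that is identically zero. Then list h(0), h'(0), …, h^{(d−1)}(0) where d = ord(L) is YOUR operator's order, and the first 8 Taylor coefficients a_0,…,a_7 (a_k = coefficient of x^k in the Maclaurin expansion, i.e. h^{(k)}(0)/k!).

f: a_k = 0, -12, 0, 64, 0, -3072/5, 0, 49152/7, …
g: a_k = 2, 4, 8, 16, 32, 64, 128, 256, …
Product ⇒ symmetric product L₀, ord ≤ 2.
L = 64·x + (4 - 32·x + 128·x^2)·Dx + (-1 + 2·x - 16·x^2 + 32·x^3)·Dx^2  (order 2).
h: a_k = 0, -24, -48, 32, 64, -5504/5, -11008/5, 337408/35, …
ICs: h(0) = 0, h′(0) = -24.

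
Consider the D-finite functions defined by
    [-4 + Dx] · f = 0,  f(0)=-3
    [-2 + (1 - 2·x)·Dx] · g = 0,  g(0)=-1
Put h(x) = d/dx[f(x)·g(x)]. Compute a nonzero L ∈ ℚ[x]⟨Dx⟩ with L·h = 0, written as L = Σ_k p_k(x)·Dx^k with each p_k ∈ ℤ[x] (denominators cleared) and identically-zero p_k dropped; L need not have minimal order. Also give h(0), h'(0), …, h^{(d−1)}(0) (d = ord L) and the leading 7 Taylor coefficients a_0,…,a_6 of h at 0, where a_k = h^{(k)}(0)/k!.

f: a_k = -3, -12, -24, -32, -32, -128/5, -256/15, …
g: a_k = -1, -2, -4, -8, -16, -32, -64, …
h₀=f·g: eliminate ⇒ L₀, order ≤ 1·1.
Differentiate: ansatz ord ≤ ord L₀ ⇒ L.
L = (20 - 48·x + 32·x^2) + (-3 + 10·x - 8·x^2)·Dx  (order 1).
h: a_k = 18, 120, 456, 1344, 3488, 42368/5, 19840, …
ICs: h(0) = 18.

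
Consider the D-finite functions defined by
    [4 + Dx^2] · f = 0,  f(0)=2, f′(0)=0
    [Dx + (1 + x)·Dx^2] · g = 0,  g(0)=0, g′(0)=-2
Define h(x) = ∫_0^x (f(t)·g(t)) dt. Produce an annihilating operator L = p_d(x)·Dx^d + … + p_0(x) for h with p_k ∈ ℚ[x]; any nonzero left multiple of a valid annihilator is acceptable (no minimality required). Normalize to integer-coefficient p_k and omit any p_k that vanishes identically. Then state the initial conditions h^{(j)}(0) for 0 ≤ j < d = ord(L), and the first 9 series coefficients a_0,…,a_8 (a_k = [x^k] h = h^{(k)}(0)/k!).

f: a_k = 2, 0, -4, 0, 4/3, 0, -8/45, 0, 4/315, …
g: a_k = 0, -2, 1, -2/3, 1/2, -2/5, 1/3, -2/7, 1/4, …
L₀ := L_f ⊗_s L_g (sym. prod.), ord ≤ 4.
h=∫₀ˣh₀: take L = L₀·Dx.
L = (168 + 864·x + 1456·x^2 + 1024·x^3 + 256·x^4)·Dx + (112 + 368·x + 384·x^2 + 128·x^3)·Dx^2 + (102 + 464·x + 744·x^2 + 512·x^3 + 128·x^4)·Dx^3 + (28 + 92·x + 96·x^2 + 32·x^3)·Dx^4 + (15 + 62·x + 95·x^2 + 64·x^3 + 16·x^4)·Dx^5  (order 5).
h: a_k = 0, 0, -2, 2/3, 5/3, -3/5, -2/15, 0, 13/210, …
ICs: h(0) = 0, h′(0) = 0, h′′(0) = -4, h′′′(0) = 4, h′′′′(0) = 40.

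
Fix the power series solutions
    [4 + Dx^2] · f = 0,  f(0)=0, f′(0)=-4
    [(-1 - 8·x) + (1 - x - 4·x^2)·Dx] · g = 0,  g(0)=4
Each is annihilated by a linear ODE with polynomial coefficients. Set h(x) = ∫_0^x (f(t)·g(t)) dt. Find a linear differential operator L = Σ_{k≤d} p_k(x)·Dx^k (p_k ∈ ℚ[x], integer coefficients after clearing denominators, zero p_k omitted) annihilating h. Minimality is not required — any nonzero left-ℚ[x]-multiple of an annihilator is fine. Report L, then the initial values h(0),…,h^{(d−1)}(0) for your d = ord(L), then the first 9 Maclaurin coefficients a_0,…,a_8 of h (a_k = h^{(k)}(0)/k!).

L = (4 + 4·x + 16·x^2)·Dx + (2 + 16·x)·Dx^2 + (-1 + x + 4·x^2)·Dx^3  (order 3).
h: a_k = 0, 0, -8, -16/3, -52/3, -80/3, -344/5, -14192/105, -102262/315, …
ICs: h(0) = 0, h′(0) = 0, h′′(0) = -16.

f: a_k = 0, -4, 0, 8/3, 0, -8/15, 0, 16/315, 0, …
g: a_k = 4, 4, 20, 36, 116, 260, 724, 1764, 4660, …
Sym-product of L_f,L_g gives L₀ (≤ ord 2).
Integrate: L := L₀·Dx.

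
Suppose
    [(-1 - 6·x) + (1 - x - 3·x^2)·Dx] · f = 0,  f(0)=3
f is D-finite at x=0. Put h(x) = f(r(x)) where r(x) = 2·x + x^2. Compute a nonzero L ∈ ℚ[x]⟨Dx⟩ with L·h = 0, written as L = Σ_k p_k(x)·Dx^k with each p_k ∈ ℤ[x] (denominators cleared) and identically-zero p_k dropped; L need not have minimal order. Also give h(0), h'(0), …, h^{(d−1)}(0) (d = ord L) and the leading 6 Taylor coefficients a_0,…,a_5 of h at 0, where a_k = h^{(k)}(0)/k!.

L = (2 + 26·x + 36·x^2 + 12·x^3) + (-1 + 2·x + 13·x^2 + 12·x^3 + 3·x^4)·Dx  (order 1).
h: a_k = 3, 6, 51, 216, 1176, 5790, …
ICs: h(0) = 3.

f: a_k = 3, 3, 12, 21, 57, 120, …
h₀=f(r): pull back L_f along r ⇒ L₀.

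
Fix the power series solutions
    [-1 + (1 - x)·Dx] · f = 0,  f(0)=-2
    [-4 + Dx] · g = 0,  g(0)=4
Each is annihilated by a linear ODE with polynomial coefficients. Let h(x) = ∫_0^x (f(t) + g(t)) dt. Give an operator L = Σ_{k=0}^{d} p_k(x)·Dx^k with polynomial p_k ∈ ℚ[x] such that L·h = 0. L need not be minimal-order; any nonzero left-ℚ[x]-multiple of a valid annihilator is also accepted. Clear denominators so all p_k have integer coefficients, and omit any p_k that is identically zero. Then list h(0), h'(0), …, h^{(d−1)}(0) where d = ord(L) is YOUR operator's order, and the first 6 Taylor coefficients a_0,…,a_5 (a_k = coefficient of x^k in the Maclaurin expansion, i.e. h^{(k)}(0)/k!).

L = (8 - 16·x)·Dx + (-14 + 32·x - 16·x^2)·Dx^2 + (3 - 7·x + 4·x^2)·Dx^3  (order 3).
h: a_k = 0, 2, 7, 10, 61/6, 122/15, …
ICs: h(0) = 0, h′(0) = 2, h′′(0) = 14.

f: a_k = -2, -2, -2, -2, -2, -2, …
g: a_k = 4, 16, 32, 128/3, 128/3, 512/15, …
Sum ⇒ L₀ = lclm(L_f,L_g) in ℚ(x)⟨Dx⟩.
h=∫₀ˣh₀: take L = L₀·Dx.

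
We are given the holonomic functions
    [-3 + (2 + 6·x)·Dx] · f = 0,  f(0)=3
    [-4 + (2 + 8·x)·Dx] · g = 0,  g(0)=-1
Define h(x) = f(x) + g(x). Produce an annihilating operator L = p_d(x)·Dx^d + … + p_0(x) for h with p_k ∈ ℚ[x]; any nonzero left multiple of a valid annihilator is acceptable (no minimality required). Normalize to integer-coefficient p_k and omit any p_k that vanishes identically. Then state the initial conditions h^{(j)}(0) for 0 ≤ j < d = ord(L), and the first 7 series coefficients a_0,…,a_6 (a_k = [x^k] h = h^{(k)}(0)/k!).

L = -6 + (7 + 24·x)·Dx + (2 + 14·x + 24·x^2)·Dx^2  (order 2).
h: a_k = 2, 5/2, -11/8, 17/16, 65/128, -2065/256, 40089/1024, …
ICs: h(0) = 2, h′(0) = 5/2.

f: a_k = 3, 9/2, -27/8, 81/16, -1215/128, 5103/256, -45927/1024, …
g: a_k = -1, -2, 2, -4, 10, -28, 84, …
f+g: L₀ = lclm(L_f,L_g), ord ≤ 1+1.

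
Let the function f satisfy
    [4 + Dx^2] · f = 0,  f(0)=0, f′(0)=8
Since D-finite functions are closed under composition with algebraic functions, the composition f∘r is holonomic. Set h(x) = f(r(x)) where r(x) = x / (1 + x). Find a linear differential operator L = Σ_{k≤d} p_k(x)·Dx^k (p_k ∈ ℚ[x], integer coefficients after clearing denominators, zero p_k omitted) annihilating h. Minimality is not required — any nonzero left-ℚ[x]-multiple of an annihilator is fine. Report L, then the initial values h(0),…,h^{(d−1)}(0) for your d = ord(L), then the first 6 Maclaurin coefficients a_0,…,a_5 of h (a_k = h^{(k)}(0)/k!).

L = 4 + (2 + 6·x + 6·x^2 + 2·x^3)·Dx + (1 + 4·x + 6·x^2 + 4·x^3 + x^4)·Dx^2  (order 2).
h: a_k = 0, 8, -8, 8/3, 8, -344/15, …
ICs: h(0) = 0, h′(0) = 8.

f: a_k = 0, 8, 0, -16/3, 0, 16/15, …
L₀ from L_f via x↦r, Dx↦r'^{-1}Dx.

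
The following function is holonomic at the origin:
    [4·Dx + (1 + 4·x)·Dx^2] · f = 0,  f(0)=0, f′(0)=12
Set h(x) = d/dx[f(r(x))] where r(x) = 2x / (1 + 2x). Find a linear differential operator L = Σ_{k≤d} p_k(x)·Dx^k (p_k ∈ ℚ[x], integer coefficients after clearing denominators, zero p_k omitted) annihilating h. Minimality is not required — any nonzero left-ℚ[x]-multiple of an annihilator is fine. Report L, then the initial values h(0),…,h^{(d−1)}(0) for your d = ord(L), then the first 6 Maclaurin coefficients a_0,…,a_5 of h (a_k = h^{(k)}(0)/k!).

f: a_k = 0, 12, -24, 64, -192, 3072/5, …
L₀ from L_f via x↦r, Dx↦r'^{-1}Dx.
h=h₀': d/dx-closure on L₀ ⇒ L.
L = (12 + 40·x) + (1 + 12·x + 20·x^2)·Dx  (order 1).
h: a_k = 24, -288, 2976, -29952, 299904, -2999808, …
ICs: h(0) = 24.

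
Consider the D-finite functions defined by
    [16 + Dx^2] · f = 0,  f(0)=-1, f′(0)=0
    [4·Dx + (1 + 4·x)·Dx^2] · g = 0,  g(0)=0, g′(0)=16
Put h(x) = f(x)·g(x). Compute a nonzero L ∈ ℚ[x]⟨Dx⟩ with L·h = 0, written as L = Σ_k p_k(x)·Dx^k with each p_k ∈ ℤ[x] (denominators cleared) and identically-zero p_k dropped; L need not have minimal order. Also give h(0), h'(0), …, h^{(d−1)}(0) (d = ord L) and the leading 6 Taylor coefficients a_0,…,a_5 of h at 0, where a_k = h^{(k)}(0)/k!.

L = (-768 + 6144·x + 77824·x^2 + 262144·x^3 + 262144·x^4) + (256 + 5120·x + 24576·x^2 + 32768·x^3)·Dx + (1280·x + 10752·x^2 + 32768·x^3 + 32768·x^4)·Dx^2 + (16 + 320·x + 1536·x^2 + 2048·x^3)·Dx^3 + (3 + 56·x + 368·x^2 + 1024·x^3 + 1024·x^4)·Dx^4  (order 4).
h: a_k = 0, -16, 32, 128/3, 0, -1536/5, …
ICs: h(0) = 0, h′(0) = -16, h′′(0) = 64, h′′′(0) = 256.

f: a_k = -1, 0, 8, 0, -32/3, 0, …
g: a_k = 0, 16, -32, 256/3, -256, 4096/5, …
Product ⇒ symmetric product L₀, ord ≤ 4.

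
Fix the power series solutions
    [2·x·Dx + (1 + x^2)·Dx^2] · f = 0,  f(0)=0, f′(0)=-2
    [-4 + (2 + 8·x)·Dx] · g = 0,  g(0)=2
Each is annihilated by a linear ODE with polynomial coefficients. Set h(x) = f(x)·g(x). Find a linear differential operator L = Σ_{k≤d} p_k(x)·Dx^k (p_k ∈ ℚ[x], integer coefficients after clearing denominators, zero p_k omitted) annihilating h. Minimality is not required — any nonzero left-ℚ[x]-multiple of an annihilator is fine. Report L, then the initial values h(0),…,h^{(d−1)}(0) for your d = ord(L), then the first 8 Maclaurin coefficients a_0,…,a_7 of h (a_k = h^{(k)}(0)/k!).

f: a_k = 0, -2, 0, 2/3, 0, -2/5, 0, 2/7, …
g: a_k = 2, 4, -4, 8, -20, 56, -168, 528, …
Product ⇒ symmetric product L₀, ord ≤ 2.
L = (12 - 4·x - 4·x^2) + (-4 - 14·x + 12·x^2 + 16·x^3)·Dx + (1 + 8·x + 17·x^2 + 8·x^3 + 16·x^4)·Dx^2  (order 2).
h: a_k = 0, -4, -8, 28/3, -40/3, 548/15, -1624/15, 34108/105, …
ICs: h(0) = 0, h′(0) = -4.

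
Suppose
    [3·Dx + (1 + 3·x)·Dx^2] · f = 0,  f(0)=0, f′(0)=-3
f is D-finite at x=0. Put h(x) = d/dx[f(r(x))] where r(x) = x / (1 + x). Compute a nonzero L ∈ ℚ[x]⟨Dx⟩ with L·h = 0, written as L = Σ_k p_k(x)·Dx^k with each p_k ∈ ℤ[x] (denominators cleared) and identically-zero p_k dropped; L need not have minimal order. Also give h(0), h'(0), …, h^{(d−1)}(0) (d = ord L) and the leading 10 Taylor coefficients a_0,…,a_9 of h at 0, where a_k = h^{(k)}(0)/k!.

L = (5 + 8·x) + (1 + 5·x + 4·x^2)·Dx  (order 1).
h: a_k = -3, 15, -63, 255, -1023, 4095, -16383, 65535, -262143, 1048575, …
ICs: h(0) = -3.

f: a_k = 0, -3, 9/2, -9, 81/4, -243/5, 243/2, -2187/7, 6561/8, -2187, …
Change of var in L_f (x↦r) gives L₀.
Differentiate: ansatz ord ≤ ord L₀ ⇒ L.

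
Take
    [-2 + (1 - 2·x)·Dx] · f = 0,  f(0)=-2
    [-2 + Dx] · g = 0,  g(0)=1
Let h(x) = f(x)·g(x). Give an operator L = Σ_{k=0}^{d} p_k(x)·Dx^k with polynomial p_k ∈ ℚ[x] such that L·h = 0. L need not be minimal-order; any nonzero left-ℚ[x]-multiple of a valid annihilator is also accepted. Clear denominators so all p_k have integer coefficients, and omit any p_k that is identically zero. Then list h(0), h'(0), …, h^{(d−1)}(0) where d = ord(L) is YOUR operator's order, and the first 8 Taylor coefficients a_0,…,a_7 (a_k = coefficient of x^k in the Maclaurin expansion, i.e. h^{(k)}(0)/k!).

f: a_k = -2, -4, -8, -16, -32, -64, -128, -256, …
g: a_k = 1, 2, 2, 4/3, 2/3, 4/15, 4/45, 8/315, …
Product ⇒ symmetric product L₀, ord ≤ 1.
L = (4 - 4·x) + (-1 + 2·x)·Dx  (order 1).
h: a_k = -2, -8, -20, -128/3, -260/3, -2608/15, -15656/45, -43840/63, …
ICs: h(0) = -2.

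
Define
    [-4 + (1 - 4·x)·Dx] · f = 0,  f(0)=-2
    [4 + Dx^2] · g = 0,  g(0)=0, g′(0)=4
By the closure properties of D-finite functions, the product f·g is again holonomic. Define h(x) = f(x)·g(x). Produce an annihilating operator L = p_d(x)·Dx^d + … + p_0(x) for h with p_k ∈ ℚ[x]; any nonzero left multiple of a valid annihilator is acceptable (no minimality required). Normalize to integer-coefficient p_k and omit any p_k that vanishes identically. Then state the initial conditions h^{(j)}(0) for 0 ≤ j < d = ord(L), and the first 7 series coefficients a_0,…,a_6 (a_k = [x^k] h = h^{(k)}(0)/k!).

f: a_k = -2, -8, -32, -128, -512, -2048, -8192, …
g: a_k = 0, 4, 0, -8/3, 0, 8/15, 0, …
h₀=f·g: eliminate ⇒ L₀, order ≤ 1·2.
L = (-4 + 16·x) + 8·Dx + (-1 + 4·x)·Dx^2  (order 2).
h: a_k = 0, -8, -32, -368/3, -1472/3, -29456/15, -117824/15, …
ICs: h(0) = 0, h′(0) = -8.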